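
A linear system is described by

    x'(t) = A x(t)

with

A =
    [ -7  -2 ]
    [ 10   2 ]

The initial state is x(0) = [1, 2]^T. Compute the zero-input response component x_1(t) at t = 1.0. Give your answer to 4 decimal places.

det(sI - A) = s^2 - (tr A)s + det A, with tr A = (-7) + 2 = -5 and det A = (-7)·2 - (-2)·10 = -14 - (-20) = 6.
So p(s) = det(sI - A) = s^2 + 5s + 6.
Factor s^2 + 5s + 6: two numbers with sum -5 and product 6 are -2 and -3, so s^2 + 5s + 6 = (s + 2)(s + 3).
Hence p(s) = (s + 2) (s + 3), with roots -3, -2.
The eigenvalues -3, -2 are distinct and real, so A is diagonalisable and x(t) = e^{At} x(0) = V diag(e^{λ_i t}) V^{-1} x(0), where the columns of V are the eigenvectors.
λ = -3: A - (-3)I = [[-4, -2], [10, 5]]. Row 1 gives (-4)·v1 + (-2)·v2 = 0, so take v_1 = [1, -2]^T.
λ = -2: A - (-2)I = [[-5, -2], [10, 4]]. Row 1 gives (-5)·v1 + (-2)·v2 = 0, so take v_2 = [-2, 5]^T.
V = [v_1 v_2] = [[1, -2], [-2, 5]] has det V = 1, so V^{-1} = adj(V)/det V = [[5, 2], [2, 1]].
Modal coordinates z(0) = V^{-1} x(0): 5·1 + 2·2 = 9; 2·1 + 1·2 = 4; so z(0) = [9, 4]^T.
x_1(t) = Σ_i (v_i)_1 · z_i(0) · e^{λ_i t} (row 1 of V times the modal terms).
x_1(1.0) = 1·9·e^{-3·1.0} + (-2)·4·e^{-2·1.0} = 9·0.049787 + (-8)·0.135335 = -0.6346.

-0.6346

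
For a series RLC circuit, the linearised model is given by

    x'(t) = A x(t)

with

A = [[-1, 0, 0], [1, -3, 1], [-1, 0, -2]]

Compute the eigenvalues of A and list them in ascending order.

det(sI - A) = s^3 - (tr A)s^2 + (M11 + M22 + M33)s - det A, where Mii is the 2×2 principal minor of A obtained by deleting row i and column i.
tr A = (-1) + (-3) + (-2) = -6; M11 = (-3)·(-2) - 1·0 = 6 - 0 = 6; M22 = (-1)·(-2) - 0·(-1) = 2 - 0 = 2; M33 = (-1)·(-3) - 0·1 = 3 - 0 = 3; sum of minors = 11.
det A = (-1)·((-3)·(-2) - 1·0) - 0·(1·(-2) - 1·(-1)) + 0·(1·0 - (-3)·(-1)) = (-1)·6 - 0·(-1) + 0·(-3) = -6.
So p(s) = det(sI - A) = s^3 + 6s^2 + 11s + 6.
Rational-root test: any integer root divides 6. Testing small divisors, s = -1 works: p(-1) = -1 + 6 + (-11) + 6 = 0, so (s + 1) is a factor.
Dividing, p(s) = (s + 1)(s^2 + 5s + 6).
Factor s^2 + 5s + 6: two numbers with sum -5 and product 6 are -2 and -3, so s^2 + 5s + 6 = (s + 2)(s + 3).
Hence p(s) = (s + 1) (s + 2) (s + 3), with roots -3, -2, -1.
All eigenvalues have negative real part, so the system is asymptotically stable.

-3, -2, -1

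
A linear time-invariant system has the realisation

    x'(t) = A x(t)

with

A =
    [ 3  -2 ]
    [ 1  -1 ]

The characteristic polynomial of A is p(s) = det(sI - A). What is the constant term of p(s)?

-1

For a 2×2 matrix, det(sI - A) = s^2 - (tr A)s + det A.
tr A = 2, det A = -1.
So p(s) = s^2 - 2s - 1.
The constant term is -1.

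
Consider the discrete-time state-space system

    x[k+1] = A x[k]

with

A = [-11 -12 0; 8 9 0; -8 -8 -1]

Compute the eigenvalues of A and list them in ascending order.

-3, -1, 1

det(zI - A) = z^3 - (tr A)z^2 + (M11 + M22 + M33)z - det A, where Mii is the 2×2 principal minor of A obtained by deleting row i and column i.
tr A = (-11) + 9 + (-1) = -3; M11 = 9·(-1) - 0·(-8) = -9 - 0 = -9; M22 = (-11)·(-1) - 0·(-8) = 11 - 0 = 11; M33 = (-11)·9 - (-12)·8 = -99 - (-96) = -3; sum of minors = -1.
det A = (-11)·(9·(-1) - 0·(-8)) - (-12)·(8·(-1) - 0·(-8)) + 0·(8·(-8) - 9·(-8)) = (-11)·(-9) - (-12)·(-8) + 0·8 = 3.
So p(z) = det(zI - A) = z^3 + 3z^2 - z - 3.
Rational-root test: any integer root divides -3. Testing small divisors, z = -1 works: p(-1) = -1 + 3 + 1 + (-3) = 0, so (z + 1) is a factor.
Dividing, p(z) = (z + 1)(z^2 + 2z - 3).
Factor z^2 + 2z - 3: two numbers with sum -2 and product -3 are 1 and -3, so z^2 + 2z - 3 = (z - 1)(z + 3).
Hence p(z) = (z - 1) (z + 1) (z + 3), with roots -3, -1, 1.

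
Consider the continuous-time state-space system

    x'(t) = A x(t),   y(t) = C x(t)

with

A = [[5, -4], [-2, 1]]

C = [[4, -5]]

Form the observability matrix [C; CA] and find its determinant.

CA = [[30, -21]]
Observability matrix O = [C; CA] = [[4, -5], [30, -21]]
det(O) = 4·(-21) - (-5)·30 = -84 - (-150) = 66
Since det(O) ≠ 0, rank(O) = 2 and the system is completely observable.

66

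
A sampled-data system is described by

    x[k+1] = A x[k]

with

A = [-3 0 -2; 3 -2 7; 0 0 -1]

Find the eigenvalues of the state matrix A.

-3, -2, -1

det(zI - A) = z^3 - (tr A)z^2 + (M11 + M22 + M33)z - det A, where Mii is the 2×2 principal minor of A obtained by deleting row i and column i.
tr A = (-3) + (-2) + (-1) = -6; M11 = (-2)·(-1) - 7·0 = 2 - 0 = 2; M22 = (-3)·(-1) - (-2)·0 = 3 - 0 = 3; M33 = (-3)·(-2) - 0·3 = 6 - 0 = 6; sum of minors = 11.
det A = (-3)·((-2)·(-1) - 7·0) - 0·(3·(-1) - 7·0) + (-2)·(3·0 - (-2)·0) = (-3)·2 - 0·(-3) + (-2)·0 = -6.
So p(z) = det(zI - A) = z^3 + 6z^2 + 11z + 6.
Rational-root test: any integer root divides 6. Testing small divisors, z = -1 works: p(-1) = -1 + 6 + (-11) + 6 = 0, so (z + 1) is a factor.
Dividing, p(z) = (z + 1)(z^2 + 5z + 6).
Factor z^2 + 5z + 6: two numbers with sum -5 and product 6 are -2 and -3, so z^2 + 5z + 6 = (z + 2)(z + 3).
Hence p(z) = (z + 1) (z + 2) (z + 3), with roots -3, -2, -1.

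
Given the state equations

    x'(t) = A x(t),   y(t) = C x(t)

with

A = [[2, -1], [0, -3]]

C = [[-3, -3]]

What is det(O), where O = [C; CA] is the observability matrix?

CA = [[-6, 12]]
Observability matrix O = [C; CA] = [[-3, -3], [-6, 12]]
det(O) = (-3)·12 - (-3)·(-6) = -36 - 18 = -54
Since det(O) ≠ 0, rank(O) = 2 and the system is completely observable.

-54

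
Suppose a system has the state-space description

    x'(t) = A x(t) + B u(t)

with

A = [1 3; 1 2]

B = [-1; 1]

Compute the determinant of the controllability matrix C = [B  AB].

-3

AB = [[2], [1]]
Controllability matrix C = [B  AB] = [[-1, 2], [1, 1]]
det(C) = (-1)·1 - 2·1 = -1 - 2 = -3
Since det(C) ≠ 0, rank(C) = 2 and the system is completely controllable.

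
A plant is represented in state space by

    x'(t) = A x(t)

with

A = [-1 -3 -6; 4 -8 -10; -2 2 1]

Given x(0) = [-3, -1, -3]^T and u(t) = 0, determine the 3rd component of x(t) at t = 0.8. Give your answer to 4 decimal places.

-1.7066

det(sI - A) = s^3 - (tr A)s^2 + (M11 + M22 + M33)s - det A, where Mii is the 2×2 principal minor of A obtained by deleting row i and column i.
tr A = (-1) + (-8) + 1 = -8; M11 = (-8)·1 - (-10)·2 = -8 - (-20) = 12; M22 = (-1)·1 - (-6)·(-2) = -1 - 12 = -13; M33 = (-1)·(-8) - (-3)·4 = 8 - (-12) = 20; sum of minors = 19.
det A = (-1)·((-8)·1 - (-10)·2) - (-3)·(4·1 - (-10)·(-2)) + (-6)·(4·2 - (-8)·(-2)) = (-1)·12 - (-3)·(-16) + (-6)·(-8) = -12.
So p(s) = det(sI - A) = s^3 + 8s^2 + 19s + 12.
Rational-root test: any integer root divides 12. Testing small divisors, s = -1 works: p(-1) = -1 + 8 + (-19) + 12 = 0, so (s + 1) is a factor.
Dividing, p(s) = (s + 1)(s^2 + 7s + 12).
Factor s^2 + 7s + 12: two numbers with sum -7 and product 12 are -3 and -4, so s^2 + 7s + 12 = (s + 3)(s + 4).
Hence p(s) = (s + 1) (s + 3) (s + 4), with roots -4, -3, -1.
The eigenvalues -4, -3, -1 are distinct and real, so A is diagonalisable and x(t) = e^{At} x(0) = V diag(e^{λ_i t}) V^{-1} x(0), where the columns of V are the eigenvectors.
λ = -4: A - (-4)I = [[3, -3, -6], [4, -4, -10], [-2, 2, 5]]. v must be orthogonal to every row; (row 1) × (row 2) = [6, 6, 0], so take v_1 = [1, 1, 0]^T.
λ = -3: A - (-3)I = [[2, -3, -6], [4, -5, -10], [-2, 2, 4]]. v must be orthogonal to every row; (row 1) × (row 2) = [0, -4, 2], so take v_2 = [0, 2, -1]^T.
λ = -1: A - (-1)I = [[0, -3, -6], [4, -7, -10], [-2, 2, 2]]. v must be orthogonal to every row; (row 1) × (row 2) = [-12, -24, 12], so take v_3 = [-1, -2, 1]^T.
V = [v_1 v_2 v_3] = [[1, 0, -1], [1, 2, -2], [0, -1, 1]] has det V = 1, so V^{-1} = adj(V)/det V = [[0, 1, 2], [-1, 1, 1], [-1, 1, 2]].
Modal coordinates z(0) = V^{-1} x(0): 0·(-3) + 1·(-1) + 2·(-3) = -7; (-1)·(-3) + 1·(-1) + 1·(-3) = -1; (-1)·(-3) + 1·(-1) + 2·(-3) = -4; so z(0) = [-7, -1, -4]^T.
x_3(t) = Σ_i (v_i)_3 · z_i(0) · e^{λ_i t} (row 3 of V times the modal terms).
x_3(0.8) = 0·(-7)·e^{-4·0.8} + (-1)·(-1)·e^{-3·0.8} + 1·(-4)·e^{-1·0.8} = 0·0.040762 + 1·0.090718 + (-4)·0.449329 = -1.7066.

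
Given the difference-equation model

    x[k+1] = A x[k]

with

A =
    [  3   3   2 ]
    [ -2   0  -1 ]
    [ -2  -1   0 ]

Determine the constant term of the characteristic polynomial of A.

Expand det(zI - A) for the 3×3 matrix.
p(z) = z^3 - 3z^2 + 9z - 7.
(Check: constant term = det(-A) = (-1)^3 det A = -7; coefficient of z^2 = -tr A = -3.)
The constant term is -7.

-7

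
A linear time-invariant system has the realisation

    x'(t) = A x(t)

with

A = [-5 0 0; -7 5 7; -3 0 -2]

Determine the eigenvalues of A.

-5, -2, 5

det(sI - A) = s^3 - (tr A)s^2 + (M11 + M22 + M33)s - det A, where Mii is the 2×2 principal minor of A obtained by deleting row i and column i.
tr A = (-5) + 5 + (-2) = -2; M11 = 5·(-2) - 7·0 = -10 - 0 = -10; M22 = (-5)·(-2) - 0·(-3) = 10 - 0 = 10; M33 = (-5)·5 - 0·(-7) = -25 - 0 = -25; sum of minors = -25.
det A = (-5)·(5·(-2) - 7·0) - 0·((-7)·(-2) - 7·(-3)) + 0·((-7)·0 - 5·(-3)) = (-5)·(-10) - 0·35 + 0·15 = 50.
So p(s) = det(sI - A) = s^3 + 2s^2 - 25s - 50.
Rational-root test: any integer root divides -50. Testing small divisors, s = -2 works: p(-2) = -8 + 8 + 50 + (-50) = 0, so (s + 2) is a factor.
Dividing, p(s) = (s + 2)(s^2 - 25).
Factor s^2 - 25: two numbers with sum 0 and product -25 are 5 and -5, so s^2 - 25 = (s - 5)(s + 5).
Hence p(s) = (s - 5) (s + 2) (s + 5), with roots -5, -2, 5.
At least one eigenvalue has non-negative real part, so the system is not asymptotically stable.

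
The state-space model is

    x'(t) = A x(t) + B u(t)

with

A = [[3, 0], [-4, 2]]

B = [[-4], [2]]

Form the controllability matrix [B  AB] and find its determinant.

-56

AB = [[-12], [20]]
Controllability matrix C = [B  AB] = [[-4, -12], [2, 20]]
det(C) = (-4)·20 - (-12)·2 = -80 - (-24) = -56
Since det(C) ≠ 0, rank(C) = 2 and the system is completely controllable.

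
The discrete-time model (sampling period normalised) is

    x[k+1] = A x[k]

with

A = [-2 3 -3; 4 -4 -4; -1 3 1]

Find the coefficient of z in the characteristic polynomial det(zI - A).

-1

Expand det(zI - A) for the 3×3 matrix.
p(z) = z^3 + 5z^2 - z + 40.
(Check: constant term = det(-A) = (-1)^3 det A = 40; coefficient of z^2 = -tr A = 5.)
The coefficient of z is -1.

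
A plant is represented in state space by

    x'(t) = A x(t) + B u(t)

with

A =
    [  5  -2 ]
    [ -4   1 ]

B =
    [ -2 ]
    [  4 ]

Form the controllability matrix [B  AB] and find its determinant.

48

AB = [[-18], [12]]
Controllability matrix C = [B  AB] = [[-2, -18], [4, 12]]
det(C) = (-2)·12 - (-18)·4 = -24 - (-72) = 48
Since det(C) ≠ 0, rank(C) = 2 and the system is completely controllable.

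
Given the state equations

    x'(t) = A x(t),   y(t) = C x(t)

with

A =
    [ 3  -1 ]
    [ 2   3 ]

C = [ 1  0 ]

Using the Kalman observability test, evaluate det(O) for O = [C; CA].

-1

CA = [[3, -1]]
Observability matrix O = [C; CA] = [[1, 0], [3, -1]]
det(O) = 1·(-1) - 0·3 = -1 - 0 = -1
Since det(O) ≠ 0, rank(O) = 2 and the system is completely observable.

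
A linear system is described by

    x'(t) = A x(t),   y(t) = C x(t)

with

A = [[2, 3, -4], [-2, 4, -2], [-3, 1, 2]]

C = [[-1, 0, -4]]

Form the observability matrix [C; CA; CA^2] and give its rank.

3

CA = [[10, -7, -4]]
CA^2 = [[46, -2, -34]]
Observability matrix O = [C; CA; CA^2] = [[-1, 0, -4], [10, -7, -4], [46, -2, -34]]
det(O) = (-1)·((-7)·(-34) - (-4)·(-2)) - 0·(10·(-34) - (-4)·46) + (-4)·(10·(-2) - (-7)·46) = (-1)·230 - 0·(-156) + (-4)·302 = -1438 ≠ 0, so rank(O) = 3.
rank(O) = 3 = n, so the pair (A, C) is completely observable.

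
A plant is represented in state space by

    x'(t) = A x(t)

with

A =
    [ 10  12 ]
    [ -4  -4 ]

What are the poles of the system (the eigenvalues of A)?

det(sI - A) = s^2 - (tr A)s + det A, with tr A = 10 + (-4) = 6 and det A = 10·(-4) - 12·(-4) = -40 - (-48) = 8.
So p(s) = det(sI - A) = s^2 - 6s + 8.
Factor s^2 - 6s + 8: two numbers with sum 6 and product 8 are 4 and 2, so s^2 - 6s + 8 = (s - 4)(s - 2).
Hence p(s) = (s - 4) (s - 2), with roots 2, 4.
At least one eigenvalue has non-negative real part, so the system is not asymptotically stable.

2, 4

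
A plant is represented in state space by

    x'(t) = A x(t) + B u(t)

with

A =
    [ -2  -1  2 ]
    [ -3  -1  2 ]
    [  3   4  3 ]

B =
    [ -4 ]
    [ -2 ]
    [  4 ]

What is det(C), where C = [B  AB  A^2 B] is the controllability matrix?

AB = [[18], [22], [-8]]
A^2B = [[-74], [-92], [118]]
Controllability matrix C = [B  AB  A^2B] = [[-4, 18, -74], [-2, 22, -92], [4, -8, 118]]
Expanding along the first row, det(C) = (-4)·(22·118 - (-92)·(-8)) - 18·((-2)·118 - (-92)·4) + (-74)·((-2)·(-8) - 22·4) = (-4)·1860 - 18·132 + (-74)·(-72) = -4488
Since det(C) ≠ 0, rank(C) = 3 and the system is completely controllable.

-4488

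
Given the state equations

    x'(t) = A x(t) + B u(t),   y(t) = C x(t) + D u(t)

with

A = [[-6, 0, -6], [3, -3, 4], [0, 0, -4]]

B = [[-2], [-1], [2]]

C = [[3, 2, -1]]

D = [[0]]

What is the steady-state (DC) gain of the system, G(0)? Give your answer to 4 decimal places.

-4.0000

G(0) = C(-A)^{-1}B + D = -C A^{-1} B + D.
det A = -72, so A^{-1} = (1/-72)·adj(A) = [[-1/6, 0, 1/4], [-1/6, -1/3, -1/12], [0, 0, -1/4]]
A^{-1} B = [5/6, 1/2, -1/2]^T
C A^{-1} B = 4
G(0) = D - C A^{-1} B = 0 - (4) = -4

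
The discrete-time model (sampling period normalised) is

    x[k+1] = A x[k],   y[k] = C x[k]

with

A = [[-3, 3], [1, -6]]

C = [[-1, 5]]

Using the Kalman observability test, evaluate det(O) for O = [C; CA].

-7

CA = [[8, -33]]
Observability matrix O = [C; CA] = [[-1, 5], [8, -33]]
det(O) = (-1)·(-33) - 5·8 = 33 - 40 = -7
Since det(O) ≠ 0, rank(O) = 2 and the system is completely observable.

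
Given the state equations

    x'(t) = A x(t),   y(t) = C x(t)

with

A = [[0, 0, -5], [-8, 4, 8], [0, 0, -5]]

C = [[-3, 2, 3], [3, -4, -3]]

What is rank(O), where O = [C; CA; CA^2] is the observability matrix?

CA = [[-16, 8, 16], [32, -16, -32]]
CA^2 = [[-64, 32, 64], [128, -64, -128]]
Observability matrix O = [C; CA; CA^2] = [[-3, 2, 3], [3, -4, -3], [-16, 8, 16], [32, -16, -32], [-64, 32, 64], [128, -64, -128]]
The columns c1, c2, c3 of O are linearly dependent: c1 + c3 = 0 (check each entry), so rank(O) ≤ 2.
The 2×2 minor from rows 1, 2, columns 1, 2 is (-3)·(-4) - 2·3 = 12 - 6 = 6 ≠ 0, so rank(O) = 2.
rank(O) = 2 < n = 3, so the pair (A, C) is not completely observable.

2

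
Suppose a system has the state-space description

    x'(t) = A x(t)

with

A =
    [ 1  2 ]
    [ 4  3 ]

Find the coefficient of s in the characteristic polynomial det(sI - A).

For a 2×2 matrix, det(sI - A) = s^2 - (tr A)s + det A.
tr A = 4, det A = -5.
So p(s) = s^2 - 4s - 5.
The coefficient of s is -4.

-4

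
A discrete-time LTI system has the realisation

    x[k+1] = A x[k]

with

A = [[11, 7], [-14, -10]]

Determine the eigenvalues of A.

-3, 4

det(zI - A) = z^2 - (tr A)z + det A, with tr A = 11 + (-10) = 1 and det A = 11·(-10) - 7·(-14) = -110 - (-98) = -12.
So p(z) = det(zI - A) = z^2 - z - 12.
Factor z^2 - z - 12: two numbers with sum 1 and product -12 are 4 and -3, so z^2 - z - 12 = (z - 4)(z + 3).
Hence p(z) = (z - 4) (z + 3), with roots -3, 4.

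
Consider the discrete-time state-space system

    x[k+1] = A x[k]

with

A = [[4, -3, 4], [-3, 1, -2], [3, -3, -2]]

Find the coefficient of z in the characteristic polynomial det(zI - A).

Expand det(zI - A) for the 3×3 matrix.
p(z) = z^3 - 3z^2 - 33z - 28.
(Check: constant term = det(-A) = (-1)^3 det A = -28; coefficient of z^2 = -tr A = -3.)
The coefficient of z is -33.

-33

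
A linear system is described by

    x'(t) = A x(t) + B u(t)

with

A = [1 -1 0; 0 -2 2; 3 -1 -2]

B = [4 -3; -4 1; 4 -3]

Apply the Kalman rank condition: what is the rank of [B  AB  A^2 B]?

2

AB = [[8, -4], [16, -8], [8, -4]]
A^2B = [[-8, 4], [-16, 8], [-8, 4]]
Controllability matrix C = [B  AB  A^2B] = [[4, -3, 8, -4, -8, 4], [-4, 1, 16, -8, -16, 8], [4, -3, 8, -4, -8, 4]]
The rows r1, r2, r3 of C are linearly dependent: -r1 + r3 = 0 (check each entry), so rank(C) ≤ 2.
The 2×2 minor from rows 1, 2, columns 1, 2 is 4·1 - (-3)·(-4) = 4 - 12 = -8 ≠ 0, so rank(C) = 2.
rank(C) = 2 < n = 3, so the pair (A, B) is not completely controllable.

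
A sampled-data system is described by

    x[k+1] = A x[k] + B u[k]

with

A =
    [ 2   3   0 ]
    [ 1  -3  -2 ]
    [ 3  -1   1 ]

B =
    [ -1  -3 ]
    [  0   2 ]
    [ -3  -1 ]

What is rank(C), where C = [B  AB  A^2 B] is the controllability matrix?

3

AB = [[-2, 0], [5, -7], [-6, -12]]
A^2B = [[11, -21], [-5, 45], [-17, -5]]
Controllability matrix C = [B  AB  A^2B] = [[-1, -3, -2, 0, 11, -21], [0, 2, 5, -7, -5, 45], [-3, -1, -6, -12, -17, -5]]
Take the 3×3 submatrix of C formed by columns 1, 2, 3: [[-1, -3, -2], [0, 2, 5], [-3, -1, -6]]. Its determinant is (-1)·(2·(-6) - 5·(-1)) - (-3)·(0·(-6) - 5·(-3)) + (-2)·(0·(-1) - 2·(-3)) = (-1)·(-7) - (-3)·15 + (-2)·6 = 40 ≠ 0.
So rank(C) ≥ 3; since C has 3 rows, rank(C) = 3.
rank(C) = 3 = n, so the pair (A, B) is completely controllable.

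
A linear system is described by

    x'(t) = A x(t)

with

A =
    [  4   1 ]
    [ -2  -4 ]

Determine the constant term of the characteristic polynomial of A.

For a 2×2 matrix, det(sI - A) = s^2 - (tr A)s + det A.
tr A = 0, det A = -14.
So p(s) = s^2 - 14.
The constant term is -14.

-14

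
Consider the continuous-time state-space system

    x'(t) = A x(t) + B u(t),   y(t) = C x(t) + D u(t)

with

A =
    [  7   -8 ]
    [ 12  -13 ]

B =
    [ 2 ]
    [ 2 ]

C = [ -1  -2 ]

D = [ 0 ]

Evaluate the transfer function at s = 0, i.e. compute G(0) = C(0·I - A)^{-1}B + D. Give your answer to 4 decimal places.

G(0) = C(-A)^{-1}B + D = -C A^{-1} B + D.
det A = 5, so A^{-1} = (1/5)·adj(A) = [[-13/5, 8/5], [-12/5, 7/5]]
A^{-1} B = [-2, -2]^T
C A^{-1} B = 6
G(0) = D - C A^{-1} B = 0 - (6) = -6

-6.0000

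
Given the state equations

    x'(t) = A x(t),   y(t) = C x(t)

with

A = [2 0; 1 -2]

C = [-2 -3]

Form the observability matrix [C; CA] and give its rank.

2

CA = [[-7, 6]]
Observability matrix O = [C; CA] = [[-2, -3], [-7, 6]]
det(O) = (-2)·6 - (-3)·(-7) = -12 - 21 = -33 ≠ 0, so rank(O) = 2.
rank(O) = 2 = n, so the pair (A, C) is completely observable.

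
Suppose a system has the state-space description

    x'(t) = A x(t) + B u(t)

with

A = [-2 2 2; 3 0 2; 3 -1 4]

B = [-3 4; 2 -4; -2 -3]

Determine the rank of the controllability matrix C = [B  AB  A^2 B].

AB = [[6, -22], [-13, 6], [-19, 4]]
A^2B = [[-76, 64], [-20, -58], [-45, -56]]
Controllability matrix C = [B  AB  A^2B] = [[-3, 4, 6, -22, -76, 64], [2, -4, -13, 6, -20, -58], [-2, -3, -19, 4, -45, -56]]
Take the 3×3 submatrix of C formed by columns 1, 2, 3: [[-3, 4, 6], [2, -4, -13], [-2, -3, -19]]. Its determinant is (-3)·((-4)·(-19) - (-13)·(-3)) - 4·(2·(-19) - (-13)·(-2)) + 6·(2·(-3) - (-4)·(-2)) = (-3)·37 - 4·(-64) + 6·(-14) = 61 ≠ 0.
So rank(C) ≥ 3; since C has 3 rows, rank(C) = 3.
rank(C) = 3 = n, so the pair (A, B) is completely controllable.

3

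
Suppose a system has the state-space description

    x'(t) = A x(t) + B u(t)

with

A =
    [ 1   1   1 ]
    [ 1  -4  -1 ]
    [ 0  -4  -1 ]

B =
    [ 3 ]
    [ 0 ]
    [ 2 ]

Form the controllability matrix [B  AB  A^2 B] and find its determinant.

AB = [[5], [1], [-2]]
A^2B = [[4], [3], [-2]]
Controllability matrix C = [B  AB  A^2B] = [[3, 5, 4], [0, 1, 3], [2, -2, -2]]
Expanding along the first row, det(C) = 3·(1·(-2) - 3·(-2)) - 5·(0·(-2) - 3·2) + 4·(0·(-2) - 1·2) = 3·4 - 5·(-6) + 4·(-2) = 34
Since det(C) ≠ 0, rank(C) = 3 and the system is completely controllable.

34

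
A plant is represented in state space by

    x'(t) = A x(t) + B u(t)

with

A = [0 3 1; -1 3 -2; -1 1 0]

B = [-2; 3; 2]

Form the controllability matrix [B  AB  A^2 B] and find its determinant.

AB = [[11], [7], [5]]
A^2B = [[26], [0], [-4]]
Controllability matrix C = [B  AB  A^2B] = [[-2, 11, 26], [3, 7, 0], [2, 5, -4]]
Expanding along the first row, det(C) = (-2)·(7·(-4) - 0·5) - 11·(3·(-4) - 0·2) + 26·(3·5 - 7·2) = (-2)·(-28) - 11·(-12) + 26·1 = 214
Since det(C) ≠ 0, rank(C) = 3 and the system is completely controllable.

214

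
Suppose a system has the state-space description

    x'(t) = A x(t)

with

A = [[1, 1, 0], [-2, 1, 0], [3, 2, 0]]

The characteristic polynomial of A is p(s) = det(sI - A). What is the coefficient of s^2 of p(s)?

-2

Expand det(sI - A) for the 3×3 matrix.
p(s) = s^3 - 2s^2 + 3s.
(Check: constant term = det(-A) = (-1)^3 det A = 0; coefficient of s^2 = -tr A = -2.)
The coefficient of s^2 is -2.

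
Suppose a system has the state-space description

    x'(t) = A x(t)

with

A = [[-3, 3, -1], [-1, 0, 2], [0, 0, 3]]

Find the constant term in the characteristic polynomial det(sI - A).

-9

Expand det(sI - A) for the 3×3 matrix.
p(s) = s^3 - 6s - 9.
(Check: constant term = det(-A) = (-1)^3 det A = -9; coefficient of s^2 = -tr A = 0.)
The constant term is -9.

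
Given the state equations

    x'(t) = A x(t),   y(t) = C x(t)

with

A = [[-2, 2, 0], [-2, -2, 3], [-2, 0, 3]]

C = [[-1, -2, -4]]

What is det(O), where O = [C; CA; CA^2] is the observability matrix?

-2848

CA = [[14, 2, -18]]
CA^2 = [[4, 24, -48]]
Observability matrix O = [C; CA; CA^2] = [[-1, -2, -4], [14, 2, -18], [4, 24, -48]]
Expanding along the first row, det(O) = (-1)·(2·(-48) - (-18)·24) - (-2)·(14·(-48) - (-18)·4) + (-4)·(14·24 - 2·4) = (-1)·336 - (-2)·(-600) + (-4)·328 = -2848
Since det(O) ≠ 0, rank(O) = 3 and the system is completely observable.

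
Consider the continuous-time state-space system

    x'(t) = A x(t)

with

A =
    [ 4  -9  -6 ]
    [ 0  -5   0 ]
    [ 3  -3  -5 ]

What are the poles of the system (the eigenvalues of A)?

-5, -2, 1

det(sI - A) = s^3 - (tr A)s^2 + (M11 + M22 + M33)s - det A, where Mii is the 2×2 principal minor of A obtained by deleting row i and column i.
tr A = 4 + (-5) + (-5) = -6; M11 = (-5)·(-5) - 0·(-3) = 25 - 0 = 25; M22 = 4·(-5) - (-6)·3 = -20 - (-18) = -2; M33 = 4·(-5) - (-9)·0 = -20 - 0 = -20; sum of minors = 3.
det A = 4·((-5)·(-5) - 0·(-3)) - (-9)·(0·(-5) - 0·3) + (-6)·(0·(-3) - (-5)·3) = 4·25 - (-9)·0 + (-6)·15 = 10.
So p(s) = det(sI - A) = s^3 + 6s^2 + 3s - 10.
Rational-root test: any integer root divides -10. Testing small divisors, s = 1 works: p(1) = 1 + 6 + 3 + (-10) = 0, so (s - 1) is a factor.
Dividing, p(s) = (s - 1)(s^2 + 7s + 10).
Factor s^2 + 7s + 10: two numbers with sum -7 and product 10 are -2 and -5, so s^2 + 7s + 10 = (s + 2)(s + 5).
Hence p(s) = (s - 1) (s + 2) (s + 5), with roots -5, -2, 1.
At least one eigenvalue has non-negative real part, so the system is not asymptotically stable.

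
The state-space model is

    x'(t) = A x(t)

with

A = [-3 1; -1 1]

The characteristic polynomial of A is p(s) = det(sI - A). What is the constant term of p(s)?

For a 2×2 matrix, det(sI - A) = s^2 - (tr A)s + det A.
tr A = -2, det A = -2.
So p(s) = s^2 + 2s - 2.
The constant term is -2.

-2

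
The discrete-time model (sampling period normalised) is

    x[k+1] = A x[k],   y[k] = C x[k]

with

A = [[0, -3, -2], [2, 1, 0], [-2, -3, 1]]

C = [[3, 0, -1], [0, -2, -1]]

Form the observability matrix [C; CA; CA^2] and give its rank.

CA = [[2, -6, -7], [-2, 1, -1]]
CA^2 = [[2, 9, -11], [4, 10, 3]]
Observability matrix O = [C; CA; CA^2] = [[3, 0, -1], [0, -2, -1], [2, -6, -7], [-2, 1, -1], [2, 9, -11], [4, 10, 3]]
Take the 3×3 submatrix of O formed by rows 1, 2, 3: [[3, 0, -1], [0, -2, -1], [2, -6, -7]]. Its determinant is 3·((-2)·(-7) - (-1)·(-6)) - 0·(0·(-7) - (-1)·2) + (-1)·(0·(-6) - (-2)·2) = 3·8 - 0·2 + (-1)·4 = 20 ≠ 0.
So rank(O) ≥ 3; since O has 3 columns, rank(O) = 3.
rank(O) = 3 = n, so the pair (A, C) is completely observable.

3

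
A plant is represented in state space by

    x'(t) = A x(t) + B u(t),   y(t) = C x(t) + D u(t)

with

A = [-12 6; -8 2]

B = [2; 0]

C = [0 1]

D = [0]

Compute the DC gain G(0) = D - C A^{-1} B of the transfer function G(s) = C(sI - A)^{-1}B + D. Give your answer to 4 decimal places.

G(0) = C(-A)^{-1}B + D = -C A^{-1} B + D.
det A = 24, so A^{-1} = (1/24)·adj(A) = [[1/12, -1/4], [1/3, -1/2]]
A^{-1} B = [1/6, 2/3]^T
C A^{-1} B = 2/3
G(0) = D - C A^{-1} B = 0 - (2/3) = -2/3 ≈ -0.6667

-0.6667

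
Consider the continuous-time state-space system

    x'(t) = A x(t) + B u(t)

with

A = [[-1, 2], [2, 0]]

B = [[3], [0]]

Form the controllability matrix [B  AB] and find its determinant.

AB = [[-3], [6]]
Controllability matrix C = [B  AB] = [[3, -3], [0, 6]]
det(C) = 3·6 - (-3)·0 = 18 - 0 = 18
Since det(C) ≠ 0, rank(C) = 2 and the system is completely controllable.

18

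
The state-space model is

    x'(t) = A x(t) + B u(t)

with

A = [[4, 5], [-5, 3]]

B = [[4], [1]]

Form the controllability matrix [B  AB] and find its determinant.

AB = [[21], [-17]]
Controllability matrix C = [B  AB] = [[4, 21], [1, -17]]
det(C) = 4·(-17) - 21·1 = -68 - 21 = -89
Since det(C) ≠ 0, rank(C) = 2 and the system is completely controllable.

-89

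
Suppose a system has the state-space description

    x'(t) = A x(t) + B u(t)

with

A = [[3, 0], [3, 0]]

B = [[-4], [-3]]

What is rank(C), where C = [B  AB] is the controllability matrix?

2

AB = [[-12], [-12]]
Controllability matrix C = [B  AB] = [[-4, -12], [-3, -12]]
det(C) = (-4)·(-12) - (-12)·(-3) = 48 - 36 = 12 ≠ 0, so rank(C) = 2.
rank(C) = 2 = n, so the pair (A, B) is completely controllable.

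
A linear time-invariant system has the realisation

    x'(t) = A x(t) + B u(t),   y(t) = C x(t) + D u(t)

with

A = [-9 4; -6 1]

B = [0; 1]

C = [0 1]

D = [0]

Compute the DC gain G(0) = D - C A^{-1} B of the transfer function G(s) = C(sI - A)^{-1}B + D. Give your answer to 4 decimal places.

0.6000

G(0) = C(-A)^{-1}B + D = -C A^{-1} B + D.
det A = 15, so A^{-1} = (1/15)·adj(A) = [[1/15, -4/15], [2/5, -3/5]]
A^{-1} B = [-4/15, -3/5]^T
C A^{-1} B = -3/5
G(0) = D - C A^{-1} B = 0 - (-3/5) = 3/5 ≈ 0.6000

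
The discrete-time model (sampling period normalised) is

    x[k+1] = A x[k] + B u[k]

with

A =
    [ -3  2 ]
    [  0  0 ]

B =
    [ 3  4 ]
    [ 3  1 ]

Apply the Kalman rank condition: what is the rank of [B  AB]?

AB = [[-3, -10], [0, 0]]
Controllability matrix C = [B  AB] = [[3, 4, -3, -10], [3, 1, 0, 0]]
Take the 2×2 submatrix of C formed by columns 1, 2: [[3, 4], [3, 1]]. Its determinant is 3·1 - 4·3 = 3 - 12 = -9 ≠ 0.
So rank(C) ≥ 2; since C has 2 rows, rank(C) = 2.
rank(C) = 2 = n, so the pair (A, B) is completely controllable.

2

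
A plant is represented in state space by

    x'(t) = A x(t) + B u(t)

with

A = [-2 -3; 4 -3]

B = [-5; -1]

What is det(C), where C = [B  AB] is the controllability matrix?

98

AB = [[13], [-17]]
Controllability matrix C = [B  AB] = [[-5, 13], [-1, -17]]
det(C) = (-5)·(-17) - 13·(-1) = 85 - (-13) = 98
Since det(C) ≠ 0, rank(C) = 2 and the system is completely controllable.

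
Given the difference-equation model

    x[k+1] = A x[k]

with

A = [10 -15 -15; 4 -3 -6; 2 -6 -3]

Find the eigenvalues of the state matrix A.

0, 1, 3

det(zI - A) = z^3 - (tr A)z^2 + (M11 + M22 + M33)z - det A, where Mii is the 2×2 principal minor of A obtained by deleting row i and column i.
tr A = 10 + (-3) + (-3) = 4; M11 = (-3)·(-3) - (-6)·(-6) = 9 - 36 = -27; M22 = 10·(-3) - (-15)·2 = -30 - (-30) = 0; M33 = 10·(-3) - (-15)·4 = -30 - (-60) = 30; sum of minors = 3.
det A = 10·((-3)·(-3) - (-6)·(-6)) - (-15)·(4·(-3) - (-6)·2) + (-15)·(4·(-6) - (-3)·2) = 10·(-27) - (-15)·0 + (-15)·(-18) = 0.
So p(z) = det(zI - A) = z^3 - 4z^2 + 3z.
The constant term is 0, so p(z) = z(z^2 - 4z + 3).
Factor z^2 - 4z + 3: two numbers with sum 4 and product 3 are 3 and 1, so z^2 - 4z + 3 = (z - 3)(z - 1).
Hence p(z) = z (z - 3) (z - 1), with roots 0, 1, 3.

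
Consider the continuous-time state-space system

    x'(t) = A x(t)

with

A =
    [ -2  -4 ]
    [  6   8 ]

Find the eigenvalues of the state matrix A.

det(sI - A) = s^2 - (tr A)s + det A, with tr A = (-2) + 8 = 6 and det A = (-2)·8 - (-4)·6 = -16 - (-24) = 8.
So p(s) = det(sI - A) = s^2 - 6s + 8.
Factor s^2 - 6s + 8: two numbers with sum 6 and product 8 are 4 and 2, so s^2 - 6s + 8 = (s - 4)(s - 2).
Hence p(s) = (s - 4) (s - 2), with roots 2, 4.
At least one eigenvalue has non-negative real part, so the system is not asymptotically stable.

2, 4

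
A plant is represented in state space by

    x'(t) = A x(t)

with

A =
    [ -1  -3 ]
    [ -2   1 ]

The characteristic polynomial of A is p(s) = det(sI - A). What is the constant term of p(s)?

-7

For a 2×2 matrix, det(sI - A) = s^2 - (tr A)s + det A.
tr A = 0, det A = -7.
So p(s) = s^2 - 7.
The constant term is -7.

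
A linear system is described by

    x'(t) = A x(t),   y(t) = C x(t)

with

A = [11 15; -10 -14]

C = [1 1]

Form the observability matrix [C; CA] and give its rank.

1

CA = [[1, 1]]
Observability matrix O = [C; CA] = [[1, 1], [1, 1]]
Every row of O is a scalar multiple of row 1 = [1, 1] (multipliers 1, 1), so the rows span a one-dimensional space.
O ≠ 0, hence rank(O) = 1.
rank(O) = 1 < n = 2, so the pair (A, C) is not completely observable.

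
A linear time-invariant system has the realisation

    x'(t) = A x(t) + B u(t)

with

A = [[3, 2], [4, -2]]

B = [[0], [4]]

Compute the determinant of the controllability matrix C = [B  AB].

-32

AB = [[8], [-8]]
Controllability matrix C = [B  AB] = [[0, 8], [4, -8]]
det(C) = 0·(-8) - 8·4 = 0 - 32 = -32
Since det(C) ≠ 0, rank(C) = 2 and the system is completely controllable.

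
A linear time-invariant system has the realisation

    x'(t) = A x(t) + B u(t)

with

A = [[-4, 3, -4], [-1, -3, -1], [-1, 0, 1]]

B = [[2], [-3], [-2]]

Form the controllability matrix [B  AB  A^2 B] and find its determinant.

1961

AB = [[-9], [9], [-4]]
A^2B = [[79], [-14], [5]]
Controllability matrix C = [B  AB  A^2B] = [[2, -9, 79], [-3, 9, -14], [-2, -4, 5]]
Expanding along the first row, det(C) = 2·(9·5 - (-14)·(-4)) - (-9)·((-3)·5 - (-14)·(-2)) + 79·((-3)·(-4) - 9·(-2)) = 2·(-11) - (-9)·(-43) + 79·30 = 1961
Since det(C) ≠ 0, rank(C) = 3 and the system is completely controllable.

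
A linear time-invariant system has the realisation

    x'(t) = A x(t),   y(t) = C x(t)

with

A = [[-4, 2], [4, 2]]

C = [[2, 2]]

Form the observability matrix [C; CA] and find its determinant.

16

CA = [[0, 8]]
Observability matrix O = [C; CA] = [[2, 2], [0, 8]]
det(O) = 2·8 - 2·0 = 16 - 0 = 16
Since det(O) ≠ 0, rank(O) = 2 and the system is completely observable.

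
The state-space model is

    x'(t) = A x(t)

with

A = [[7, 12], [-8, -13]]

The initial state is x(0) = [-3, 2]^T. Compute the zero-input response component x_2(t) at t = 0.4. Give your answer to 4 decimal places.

1.3406

det(sI - A) = s^2 - (tr A)s + det A, with tr A = 7 + (-13) = -6 and det A = 7·(-13) - 12·(-8) = -91 - (-96) = 5.
So p(s) = det(sI - A) = s^2 + 6s + 5.
Factor s^2 + 6s + 5: two numbers with sum -6 and product 5 are -1 and -5, so s^2 + 6s + 5 = (s + 1)(s + 5).
Hence p(s) = (s + 1) (s + 5), with roots -5, -1.
The eigenvalues -5, -1 are distinct and real, so A is diagonalisable and x(t) = e^{At} x(0) = V diag(e^{λ_i t}) V^{-1} x(0), where the columns of V are the eigenvectors.
λ = -5: A - (-5)I = [[12, 12], [-8, -8]]. Row 1 gives 12·v1 + 12·v2 = 0, so take v_1 = [-1, 1]^T.
λ = -1: A - (-1)I = [[8, 12], [-8, -12]]. Row 1 gives 8·v1 + 12·v2 = 0, so take v_2 = [3, -2]^T.
V = [v_1 v_2] = [[-1, 3], [1, -2]] has det V = -1, so V^{-1} = adj(V)/det V = [[2, 3], [1, 1]].
Modal coordinates z(0) = V^{-1} x(0): 2·(-3) + 3·2 = 0; 1·(-3) + 1·2 = -1; so z(0) = [0, -1]^T.
x_2(t) = Σ_i (v_i)_2 · z_i(0) · e^{λ_i t} (row 2 of V times the modal terms).
x_2(0.4) = 1·0·e^{-5·0.4} + (-2)·(-1)·e^{-1·0.4} = 0·0.135335 + 2·0.670320 = 1.3406.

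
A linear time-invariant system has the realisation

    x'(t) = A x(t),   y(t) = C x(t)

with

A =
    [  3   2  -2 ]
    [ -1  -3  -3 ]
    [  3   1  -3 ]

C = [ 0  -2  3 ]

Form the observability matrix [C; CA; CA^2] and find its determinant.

CA = [[11, 9, -3]]
CA^2 = [[15, -8, -40]]
Observability matrix O = [C; CA; CA^2] = [[0, -2, 3], [11, 9, -3], [15, -8, -40]]
Expanding along the first row, det(O) = 0·(9·(-40) - (-3)·(-8)) - (-2)·(11·(-40) - (-3)·15) + 3·(11·(-8) - 9·15) = 0·(-384) - (-2)·(-395) + 3·(-223) = -1459
Since det(O) ≠ 0, rank(O) = 3 and the system is completely observable.

-1459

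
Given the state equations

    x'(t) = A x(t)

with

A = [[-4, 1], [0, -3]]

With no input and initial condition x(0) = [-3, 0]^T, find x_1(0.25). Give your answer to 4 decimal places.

-1.1036

det(sI - A) = s^2 - (tr A)s + det A, with tr A = (-4) + (-3) = -7 and det A = (-4)·(-3) - 1·0 = 12 - 0 = 12.
So p(s) = det(sI - A) = s^2 + 7s + 12.
Factor s^2 + 7s + 12: two numbers with sum -7 and product 12 are -3 and -4, so s^2 + 7s + 12 = (s + 3)(s + 4).
Hence p(s) = (s + 3) (s + 4), with roots -4, -3.
The eigenvalues -4, -3 are distinct and real, so A is diagonalisable and x(t) = e^{At} x(0) = V diag(e^{λ_i t}) V^{-1} x(0), where the columns of V are the eigenvectors.
λ = -4: A - (-4)I = [[0, 1], [0, 1]]. Row 1 gives 0·v1 + 1·v2 = 0, so take v_1 = [1, 0]^T.
λ = -3: A - (-3)I = [[-1, 1], [0, 0]]. Row 1 gives (-1)·v1 + 1·v2 = 0, so take v_2 = [1, 1]^T.
V = [v_1 v_2] = [[1, 1], [0, 1]] has det V = 1, so V^{-1} = adj(V)/det V = [[1, -1], [0, 1]].
Modal coordinates z(0) = V^{-1} x(0): 1·(-3) + (-1)·0 = -3; 0·(-3) + 1·0 = 0; so z(0) = [-3, 0]^T.
x_1(t) = Σ_i (v_i)_1 · z_i(0) · e^{λ_i t} (row 1 of V times the modal terms).
x_1(0.25) = 1·(-3)·e^{-4·0.25} + 1·0·e^{-3·0.25} = (-3)·0.367879 + 0·0.472367 = -1.1036.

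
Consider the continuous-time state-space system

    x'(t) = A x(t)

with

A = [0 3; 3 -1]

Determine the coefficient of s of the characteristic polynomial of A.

1

For a 2×2 matrix, det(sI - A) = s^2 - (tr A)s + det A.
tr A = -1, det A = -9.
So p(s) = s^2 + s - 9.
The coefficient of s is 1.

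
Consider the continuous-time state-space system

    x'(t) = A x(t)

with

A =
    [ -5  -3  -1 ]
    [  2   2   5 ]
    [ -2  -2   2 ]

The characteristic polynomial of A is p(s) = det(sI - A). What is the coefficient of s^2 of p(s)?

Expand det(sI - A) for the 3×3 matrix.
p(s) = s^3 + s^2 - 2s + 28.
(Check: constant term = det(-A) = (-1)^3 det A = 28; coefficient of s^2 = -tr A = 1.)
The coefficient of s^2 is 1.

1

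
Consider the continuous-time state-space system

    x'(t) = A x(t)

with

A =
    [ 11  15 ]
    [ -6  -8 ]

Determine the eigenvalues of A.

det(sI - A) = s^2 - (tr A)s + det A, with tr A = 11 + (-8) = 3 and det A = 11·(-8) - 15·(-6) = -88 - (-90) = 2.
So p(s) = det(sI - A) = s^2 - 3s + 2.
Factor s^2 - 3s + 2: two numbers with sum 3 and product 2 are 2 and 1, so s^2 - 3s + 2 = (s - 2)(s - 1).
Hence p(s) = (s - 2) (s - 1), with roots 1, 2.
At least one eigenvalue has non-negative real part, so the system is not asymptotically stable.

1, 2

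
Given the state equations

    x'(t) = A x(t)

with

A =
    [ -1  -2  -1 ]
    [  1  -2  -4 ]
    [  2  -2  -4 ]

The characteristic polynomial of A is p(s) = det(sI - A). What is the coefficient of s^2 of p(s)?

7

Expand det(sI - A) for the 3×3 matrix.
p(s) = s^3 + 7s^2 + 10s - 6.
(Check: constant term = det(-A) = (-1)^3 det A = -6; coefficient of s^2 = -tr A = 7.)
The coefficient of s^2 is 7.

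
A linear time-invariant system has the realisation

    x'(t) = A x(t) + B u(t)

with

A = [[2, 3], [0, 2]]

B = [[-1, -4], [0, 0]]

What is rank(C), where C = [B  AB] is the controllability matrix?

1

AB = [[-2, -8], [0, 0]]
Controllability matrix C = [B  AB] = [[-1, -4, -2, -8], [0, 0, 0, 0]]
Every column of C is a scalar multiple of column 1 = [-1, 0] (multipliers 1, 4, 2, 8), so the columns span a one-dimensional space.
C ≠ 0, hence rank(C) = 1.
rank(C) = 1 < n = 2, so the pair (A, B) is not completely controllable.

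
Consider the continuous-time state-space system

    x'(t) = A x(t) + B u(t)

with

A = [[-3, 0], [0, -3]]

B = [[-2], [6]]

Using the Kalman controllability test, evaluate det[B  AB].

0

AB = [[6], [-18]]
Controllability matrix C = [B  AB] = [[-2, 6], [6, -18]]
det(C) = (-2)·(-18) - 6·6 = 36 - 36 = 0
Since det(C) = 0, rank(C) < 2 and the system is not completely controllable.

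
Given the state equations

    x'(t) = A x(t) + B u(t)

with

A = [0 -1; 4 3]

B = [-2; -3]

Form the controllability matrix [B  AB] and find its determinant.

43

AB = [[3], [-17]]
Controllability matrix C = [B  AB] = [[-2, 3], [-3, -17]]
det(C) = (-2)·(-17) - 3·(-3) = 34 - (-9) = 43
Since det(C) ≠ 0, rank(C) = 2 and the system is completely controllable.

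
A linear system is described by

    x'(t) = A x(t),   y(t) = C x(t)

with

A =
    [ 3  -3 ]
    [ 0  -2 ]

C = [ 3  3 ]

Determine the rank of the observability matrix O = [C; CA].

2

CA = [[9, -15]]
Observability matrix O = [C; CA] = [[3, 3], [9, -15]]
det(O) = 3·(-15) - 3·9 = -45 - 27 = -72 ≠ 0, so rank(O) = 2.
rank(O) = 2 = n, so the pair (A, C) is completely observable.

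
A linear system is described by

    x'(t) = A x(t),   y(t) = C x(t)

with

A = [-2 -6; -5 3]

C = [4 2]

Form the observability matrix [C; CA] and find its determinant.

-36

CA = [[-18, -18]]
Observability matrix O = [C; CA] = [[4, 2], [-18, -18]]
det(O) = 4·(-18) - 2·(-18) = -72 - (-36) = -36
Since det(O) ≠ 0, rank(O) = 2 and the system is completely observable.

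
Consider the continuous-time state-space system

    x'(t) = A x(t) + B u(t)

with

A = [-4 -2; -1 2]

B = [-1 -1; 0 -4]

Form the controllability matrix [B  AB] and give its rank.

2

AB = [[4, 12], [1, -7]]
Controllability matrix C = [B  AB] = [[-1, -1, 4, 12], [0, -4, 1, -7]]
Take the 2×2 submatrix of C formed by columns 1, 2: [[-1, -1], [0, -4]]. Its determinant is (-1)·(-4) - (-1)·0 = 4 - 0 = 4 ≠ 0.
So rank(C) ≥ 2; since C has 2 rows, rank(C) = 2.
rank(C) = 2 = n, so the pair (A, B) is completely controllable.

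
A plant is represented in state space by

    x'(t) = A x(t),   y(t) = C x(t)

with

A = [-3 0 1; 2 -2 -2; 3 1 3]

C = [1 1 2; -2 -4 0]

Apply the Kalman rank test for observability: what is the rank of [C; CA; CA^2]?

3

CA = [[5, 0, 5], [-2, 8, 6]]
CA^2 = [[0, 5, 20], [40, -10, 0]]
Observability matrix O = [C; CA; CA^2] = [[1, 1, 2], [-2, -4, 0], [5, 0, 5], [-2, 8, 6], [0, 5, 20], [40, -10, 0]]
Take the 3×3 submatrix of O formed by rows 1, 2, 3: [[1, 1, 2], [-2, -4, 0], [5, 0, 5]]. Its determinant is 1·((-4)·5 - 0·0) - 1·((-2)·5 - 0·5) + 2·((-2)·0 - (-4)·5) = 1·(-20) - 1·(-10) + 2·20 = 30 ≠ 0.
So rank(O) ≥ 3; since O has 3 columns, rank(O) = 3.
rank(O) = 3 = n, so the pair (A, C) is completely observable.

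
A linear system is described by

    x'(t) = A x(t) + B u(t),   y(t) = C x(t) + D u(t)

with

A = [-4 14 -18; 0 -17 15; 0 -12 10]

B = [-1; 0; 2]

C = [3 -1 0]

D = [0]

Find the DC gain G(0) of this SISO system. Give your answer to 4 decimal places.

-18.1500

G(0) = C(-A)^{-1}B + D = -C A^{-1} B + D.
det A = -40, so A^{-1} = (1/-40)·adj(A) = [[-1/4, -19/10, 12/5], [0, 1, -3/2], [0, 6/5, -17/10]]
A^{-1} B = [101/20, -3, -17/5]^T
C A^{-1} B = 363/20
G(0) = D - C A^{-1} B = 0 - (363/20) = -363/20 ≈ -18.1500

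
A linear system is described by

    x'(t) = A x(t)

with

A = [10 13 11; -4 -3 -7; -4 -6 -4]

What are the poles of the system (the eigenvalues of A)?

-2, 2, 3

det(sI - A) = s^3 - (tr A)s^2 + (M11 + M22 + M33)s - det A, where Mii is the 2×2 principal minor of A obtained by deleting row i and column i.
tr A = 10 + (-3) + (-4) = 3; M11 = (-3)·(-4) - (-7)·(-6) = 12 - 42 = -30; M22 = 10·(-4) - 11·(-4) = -40 - (-44) = 4; M33 = 10·(-3) - 13·(-4) = -30 - (-52) = 22; sum of minors = -4.
det A = 10·((-3)·(-4) - (-7)·(-6)) - 13·((-4)·(-4) - (-7)·(-4)) + 11·((-4)·(-6) - (-3)·(-4)) = 10·(-30) - 13·(-12) + 11·12 = -12.
So p(s) = det(sI - A) = s^3 - 3s^2 - 4s + 12.
Rational-root test: any integer root divides 12. Testing small divisors, s = -2 works: p(-2) = -8 + (-12) + 8 + 12 = 0, so (s + 2) is a factor.
Dividing, p(s) = (s + 2)(s^2 - 5s + 6).
Factor s^2 - 5s + 6: two numbers with sum 5 and product 6 are 3 and 2, so s^2 - 5s + 6 = (s - 3)(s - 2).
Hence p(s) = (s - 3) (s - 2) (s + 2), with roots -2, 2, 3.
At least one eigenvalue has non-negative real part, so the system is not asymptotically stable.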